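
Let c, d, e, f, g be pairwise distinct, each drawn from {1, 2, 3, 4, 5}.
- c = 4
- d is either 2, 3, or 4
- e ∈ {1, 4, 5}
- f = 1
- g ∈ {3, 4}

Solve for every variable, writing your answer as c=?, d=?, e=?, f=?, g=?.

c must be 4 (only option left). Eliminate 4 elsewhere: d, e, g.
f's domain is down to {1}, so f = 1. Remove 1 from e.
g has just one choice, so g = 3. Eliminate 3 elsewhere: d.
d's domain is down to {2}, so d = 2.
That leaves e = 5.

c=4, d=2, e=5, f=1, g=3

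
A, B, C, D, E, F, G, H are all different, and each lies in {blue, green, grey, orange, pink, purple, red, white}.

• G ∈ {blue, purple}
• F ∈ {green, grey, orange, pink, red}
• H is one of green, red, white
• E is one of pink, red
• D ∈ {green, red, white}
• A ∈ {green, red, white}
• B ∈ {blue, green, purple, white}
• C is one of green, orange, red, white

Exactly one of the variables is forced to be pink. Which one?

Among the 8 variables, grey fits only F (and all 8 values in {blue, green, grey, orange, pink, purple, red, white} must be used), so F = grey.
The 7 still-open variables together cover exactly {blue, green, orange, pink, purple, red, white} — 7 values for 7 variables — and orange appears only in C's list, so C = orange.
The 6 still-open variables draw from only 6 values {blue, green, pink, purple, red, white}, so each is used; only E can be pink, hence E = pink.

E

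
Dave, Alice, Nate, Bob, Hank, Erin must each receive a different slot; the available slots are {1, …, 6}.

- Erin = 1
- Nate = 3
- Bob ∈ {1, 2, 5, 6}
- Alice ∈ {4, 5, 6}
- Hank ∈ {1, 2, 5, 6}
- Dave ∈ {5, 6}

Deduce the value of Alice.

Nate has just one choice, so Nate = 3.
Erin's domain is down to {1}, so Erin = 1. So Bob, Hank can't be 1.
The 4 still-open variables together cover exactly {2, 4, 5, 6} — 4 values for 4 variables — and 4 appears only in Alice's list, so Alice = 4.

4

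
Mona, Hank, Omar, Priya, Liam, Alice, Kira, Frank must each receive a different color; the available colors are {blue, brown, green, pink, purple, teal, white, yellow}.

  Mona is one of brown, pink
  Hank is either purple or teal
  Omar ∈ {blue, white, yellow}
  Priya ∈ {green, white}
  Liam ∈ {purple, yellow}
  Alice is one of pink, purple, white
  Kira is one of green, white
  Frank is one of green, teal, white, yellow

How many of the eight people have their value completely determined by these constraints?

Among the 8 variables, blue fits only Omar (and all 8 values in {blue, brown, green, pink, purple, teal, white, yellow} must be used), so Omar = blue.
Among the 7 still-open variables, brown fits only Mona (and all 7 values in {brown, green, pink, purple, teal, white, yellow} must be used), so Mona = brown.
The 6 still-open variables draw from only 6 values {green, pink, purple, teal, white, yellow}, so each is used; only Alice can be pink, hence Alice = pink.
The 2 variables Priya and Kira are confined to {green, white}, which locks those values in; drop them from Frank.
Determined: Mona=brown, Omar=blue, Alice=pink. The other people each still have more than one consistent value. That makes 3.

3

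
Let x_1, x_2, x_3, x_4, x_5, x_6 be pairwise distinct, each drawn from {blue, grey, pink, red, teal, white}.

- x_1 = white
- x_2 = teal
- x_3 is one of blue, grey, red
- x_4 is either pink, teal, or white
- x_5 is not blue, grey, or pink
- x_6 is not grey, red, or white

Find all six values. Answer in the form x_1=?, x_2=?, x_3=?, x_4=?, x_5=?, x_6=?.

x_1's domain is down to {white}, so x_1 = white. Remove white from x_4, x_5.
That leaves x_2 = teal. So x_4, x_5, x_6 can't be teal.
x_4's domain is down to {pink}, so x_4 = pink. Remove pink from x_6.
That leaves x_5 = red. Eliminate red elsewhere: x_3.
That leaves x_6 = blue. So x_3 can't be blue.
That leaves x_3 = grey.

x_1=white, x_2=teal, x_3=grey, x_4=pink, x_5=red, x_6=blue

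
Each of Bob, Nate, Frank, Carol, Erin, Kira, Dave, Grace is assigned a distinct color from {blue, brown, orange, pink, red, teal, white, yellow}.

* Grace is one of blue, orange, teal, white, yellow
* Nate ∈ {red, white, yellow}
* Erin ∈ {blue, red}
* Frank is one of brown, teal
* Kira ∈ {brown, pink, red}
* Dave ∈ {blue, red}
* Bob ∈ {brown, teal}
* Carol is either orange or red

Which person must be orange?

The 8 variables together cover exactly {blue, brown, orange, pink, red, teal, white, yellow} — 8 values for 8 variables — and pink appears only in Kira's list, so Kira = pink.
Bob and Frank share exactly the 2 values {brown, teal}; by pigeonhole those values go to them, so strike brown, teal from Grace.
The 2 variables Erin and Dave are confined to {blue, red}, which locks those values in; drop them from Nate, Carol, Grace.
So orange goes to Carol.

Carol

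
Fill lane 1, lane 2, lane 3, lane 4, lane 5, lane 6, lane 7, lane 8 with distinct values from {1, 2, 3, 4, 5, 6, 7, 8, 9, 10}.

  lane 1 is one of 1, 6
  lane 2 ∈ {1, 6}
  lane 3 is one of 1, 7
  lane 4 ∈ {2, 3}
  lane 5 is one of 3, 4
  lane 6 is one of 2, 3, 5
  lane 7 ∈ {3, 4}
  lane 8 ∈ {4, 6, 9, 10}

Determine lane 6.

5

lane 1 and lane 2 share exactly the 2 values {1, 6}; by pigeonhole those values go to them, so strike 1, 6 from lane 3, lane 8.
lane 3 has just one choice, so lane 3 = 7.
lane 5 and lane 7 share exactly the 2 values {3, 4}; by pigeonhole those values go to them, so strike 3, 4 from lane 4, lane 6, lane 8.
That leaves lane 4 = 2. So lane 6 can't be 2.
So lane 6 = 5.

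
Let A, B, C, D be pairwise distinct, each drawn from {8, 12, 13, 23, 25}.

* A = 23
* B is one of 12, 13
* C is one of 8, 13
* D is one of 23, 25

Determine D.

25

A has just one choice, so A = 23. So D can't be 23.
So D = 25.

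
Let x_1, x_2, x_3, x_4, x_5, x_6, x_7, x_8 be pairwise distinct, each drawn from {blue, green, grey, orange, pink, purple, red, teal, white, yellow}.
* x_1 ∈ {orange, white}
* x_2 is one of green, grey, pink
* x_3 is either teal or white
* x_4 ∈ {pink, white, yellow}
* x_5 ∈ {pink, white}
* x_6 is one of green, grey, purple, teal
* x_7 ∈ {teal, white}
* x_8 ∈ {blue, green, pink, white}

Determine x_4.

yellow

x_3 and x_7 share exactly the 2 values {teal, white}; by pigeonhole those values go to them, so strike teal, white from x_1, x_4, x_5, x_6, x_8.
x_1 has just one choice, so x_1 = orange.
x_5 has just one choice, so x_5 = pink. So x_2, x_4, x_8 can't be pink.
So x_4 = yellow.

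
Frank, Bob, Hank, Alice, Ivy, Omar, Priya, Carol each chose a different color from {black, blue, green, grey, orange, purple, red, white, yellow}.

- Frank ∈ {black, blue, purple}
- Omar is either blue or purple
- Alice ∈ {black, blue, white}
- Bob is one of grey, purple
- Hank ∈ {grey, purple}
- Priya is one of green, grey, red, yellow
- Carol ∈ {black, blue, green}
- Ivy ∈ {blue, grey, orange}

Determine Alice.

white

Bob and Hank between them cover only {grey, purple} — a naked pair. Remove those values from Frank, Ivy, Omar, Priya.
Omar's domain is down to {blue}, so Omar = blue. Remove blue from Frank, Alice, Ivy, Carol.
That leaves Frank = black. Strike black from Alice, Carol.
So Alice = white.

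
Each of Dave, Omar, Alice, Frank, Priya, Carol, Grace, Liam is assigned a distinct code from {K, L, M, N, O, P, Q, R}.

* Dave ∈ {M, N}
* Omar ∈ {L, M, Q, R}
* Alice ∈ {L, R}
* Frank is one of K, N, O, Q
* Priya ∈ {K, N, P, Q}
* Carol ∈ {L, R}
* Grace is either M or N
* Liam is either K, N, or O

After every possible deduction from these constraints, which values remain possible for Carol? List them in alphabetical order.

The 8 variables together cover exactly {K, L, M, N, O, P, Q, R} — 8 values for 8 variables — and P appears only in Priya's list, so Priya = P.
The 2 variables Dave and Grace are confined to {M, N}, which locks those values in; drop them from Omar, Frank, Liam.
Alice and Carol share exactly the 2 values {L, R}; by pigeonhole those values go to them, so strike L, R from Omar.
Omar must be Q (only option left). Eliminate Q elsewhere: Frank.
No further eliminations apply; Carol can still be any of L, R.

L, R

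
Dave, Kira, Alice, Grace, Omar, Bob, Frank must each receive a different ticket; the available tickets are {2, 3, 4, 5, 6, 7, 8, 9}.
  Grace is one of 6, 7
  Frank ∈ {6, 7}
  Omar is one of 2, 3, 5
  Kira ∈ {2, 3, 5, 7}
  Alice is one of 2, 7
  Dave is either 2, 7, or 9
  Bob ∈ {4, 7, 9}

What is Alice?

The 7 variables draw from only 7 values {2, 3, 4, 5, 6, 7, 9}, so each is used; only Bob can be 4, hence Bob = 4.
The 6 still-open variables together cover exactly {2, 3, 5, 6, 7, 9} — 6 values for 6 variables — and 9 appears only in Dave's list, so Dave = 9.
Grace and Frank between them cover only {6, 7} — a naked pair. Remove those values from Kira, Alice.
So Alice = 2.

2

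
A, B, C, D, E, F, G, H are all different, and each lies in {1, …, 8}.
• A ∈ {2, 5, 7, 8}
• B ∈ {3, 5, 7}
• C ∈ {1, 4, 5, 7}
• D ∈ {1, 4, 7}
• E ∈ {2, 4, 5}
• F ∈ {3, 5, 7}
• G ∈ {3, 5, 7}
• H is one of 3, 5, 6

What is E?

2

The 8 variables draw from only 8 values {1, 2, 3, 4, 5, 6, 7, 8}, so each is used; only H can be 6, hence H = 6.
The 7 still-open variables together cover exactly {1, 2, 3, 4, 5, 7, 8} — 7 values for 7 variables — and 8 appears only in A's list, so A = 8.
The 6 still-open variables draw from only 6 values {1, 2, 3, 4, 5, 7}, so each is used; only E can be 2, hence E = 2.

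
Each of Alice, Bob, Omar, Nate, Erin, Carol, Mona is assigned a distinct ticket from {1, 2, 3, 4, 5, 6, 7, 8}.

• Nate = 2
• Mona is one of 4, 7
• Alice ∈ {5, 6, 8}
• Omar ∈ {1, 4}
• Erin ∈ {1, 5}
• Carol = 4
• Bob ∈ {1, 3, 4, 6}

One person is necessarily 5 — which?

Nate must be 2 (only option left).
Carol's domain is down to {4}, so Carol = 4. Remove 4 from Bob, Omar, Mona.
That leaves Mona = 7.
Omar must be 1 (only option left). So Bob, Erin can't be 1.
So 5 goes to Erin.

Erin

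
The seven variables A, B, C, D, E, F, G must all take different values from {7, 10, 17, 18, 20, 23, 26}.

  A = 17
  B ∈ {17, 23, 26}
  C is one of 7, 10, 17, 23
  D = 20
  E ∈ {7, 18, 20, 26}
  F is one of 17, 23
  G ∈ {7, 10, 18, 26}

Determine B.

26

A's domain is down to {17}, so A = 17. Eliminate 17 elsewhere: B, C, F.
D's domain is down to {20}, so D = 20. So E can't be 20.
That leaves F = 23. Eliminate 23 elsewhere: B, C.
So B = 26.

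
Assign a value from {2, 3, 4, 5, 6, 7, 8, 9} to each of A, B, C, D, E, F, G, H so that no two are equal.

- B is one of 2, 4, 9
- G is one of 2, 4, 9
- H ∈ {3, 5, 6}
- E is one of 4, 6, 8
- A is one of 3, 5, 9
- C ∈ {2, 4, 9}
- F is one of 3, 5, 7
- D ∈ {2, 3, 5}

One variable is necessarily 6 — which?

The 8 variables together cover exactly {2, 3, 4, 5, 6, 7, 8, 9} — 8 values for 8 variables — and 7 appears only in F's list, so F = 7.
Among the 7 still-open variables, 8 fits only E (and all 7 values in {2, 3, 4, 5, 6, 8, 9} must be used), so E = 8.
The 6 still-open variables draw from only 6 values {2, 3, 4, 5, 6, 9}, so each is used; only H can be 6, hence H = 6.

H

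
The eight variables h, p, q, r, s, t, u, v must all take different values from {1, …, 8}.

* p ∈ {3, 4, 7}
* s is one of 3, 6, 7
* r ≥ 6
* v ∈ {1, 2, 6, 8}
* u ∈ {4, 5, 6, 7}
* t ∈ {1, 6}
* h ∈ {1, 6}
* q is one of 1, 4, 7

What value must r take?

8

The 8 variables together cover exactly {1, 2, 3, 4, 5, 6, 7, 8} — 8 values for 8 variables — and 2 appears only in v's list, so v = 2.
The 7 still-open variables together cover exactly {1, 3, 4, 5, 6, 7, 8} — 7 values for 7 variables — and 5 appears only in u's list, so u = 5.
Among the 6 still-open variables, 8 fits only r (and all 6 values in {1, 3, 4, 6, 7, 8} must be used), so r = 8.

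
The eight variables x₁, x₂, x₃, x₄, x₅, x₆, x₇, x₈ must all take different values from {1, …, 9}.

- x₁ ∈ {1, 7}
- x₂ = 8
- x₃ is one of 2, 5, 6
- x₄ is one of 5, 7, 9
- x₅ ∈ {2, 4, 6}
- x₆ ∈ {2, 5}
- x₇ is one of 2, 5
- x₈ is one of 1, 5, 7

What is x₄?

9

x₂ must be 8 (only option left).
The 7 still-open variables together cover exactly {1, 2, 4, 5, 6, 7, 9} — 7 values for 7 variables — and 4 appears only in x₅'s list, so x₅ = 4.
The 6 still-open variables draw from only 6 values {1, 2, 5, 6, 7, 9}, so each is used; only x₃ can be 6, hence x₃ = 6.
Among the 5 still-open variables, 9 fits only x₄ (and all 5 values in {1, 2, 5, 7, 9} must be used), so x₄ = 9.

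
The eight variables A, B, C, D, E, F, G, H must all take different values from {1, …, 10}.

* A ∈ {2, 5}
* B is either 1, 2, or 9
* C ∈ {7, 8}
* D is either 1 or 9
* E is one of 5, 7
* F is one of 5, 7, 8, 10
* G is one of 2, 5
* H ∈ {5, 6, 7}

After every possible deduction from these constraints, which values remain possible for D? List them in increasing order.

Among the 8 variables, 6 fits only H (and all 8 values in {1, 2, 5, 6, 7, 8, 9, 10} must be used), so H = 6.
Among the 7 still-open variables, 10 fits only F (and all 7 values in {1, 2, 5, 7, 8, 9, 10} must be used), so F = 10.
The 6 still-open variables together cover exactly {1, 2, 5, 7, 8, 9} — 6 values for 6 variables — and 8 appears only in C's list, so C = 8.
The 5 still-open variables together cover exactly {1, 2, 5, 7, 9} — 5 values for 5 variables — and 7 appears only in E's list, so E = 7.
A and G share exactly the 2 values {2, 5}; by pigeonhole those values go to them, so strike 2, 5 from B.
No further eliminations apply; D can still be any of 1, 9.

1, 9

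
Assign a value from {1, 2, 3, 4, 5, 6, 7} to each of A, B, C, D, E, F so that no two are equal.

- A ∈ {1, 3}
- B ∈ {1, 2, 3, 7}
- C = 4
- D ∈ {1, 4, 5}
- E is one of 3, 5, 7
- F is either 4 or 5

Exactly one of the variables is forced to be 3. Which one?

C must be 4 (only option left). So D, F can't be 4.
F has just one choice, so F = 5. Strike 5 from D, E.
That leaves D = 1. Eliminate 1 elsewhere: A, B.
So 3 goes to A.

A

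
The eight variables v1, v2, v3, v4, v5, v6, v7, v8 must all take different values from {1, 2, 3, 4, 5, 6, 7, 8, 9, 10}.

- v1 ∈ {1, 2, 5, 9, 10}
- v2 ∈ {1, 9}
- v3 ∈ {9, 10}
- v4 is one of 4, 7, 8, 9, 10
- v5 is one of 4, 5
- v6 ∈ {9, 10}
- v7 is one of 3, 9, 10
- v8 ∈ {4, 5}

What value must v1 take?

2

v3 and v6 between them cover only {9, 10} — a naked pair. Remove those values from v1, v2, v4, v7.
That leaves v2 = 1. So v1 can't be 1.
v7 must be 3 (only option left).
The 2 variables v5 and v8 are confined to {4, 5}, which locks those values in; drop them from v1, v4.
So v1 = 2.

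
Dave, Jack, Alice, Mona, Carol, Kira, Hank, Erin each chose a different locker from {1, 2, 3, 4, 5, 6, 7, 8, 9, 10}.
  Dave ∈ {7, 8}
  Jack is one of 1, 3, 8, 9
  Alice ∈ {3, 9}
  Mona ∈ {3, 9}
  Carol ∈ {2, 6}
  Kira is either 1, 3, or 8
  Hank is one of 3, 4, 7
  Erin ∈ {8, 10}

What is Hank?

4

Alice and Mona between them cover only {3, 9} — a naked pair. Remove those values from Jack, Kira, Hank.
Jack and Kira share exactly the 2 values {1, 8}; by pigeonhole those values go to them, so strike 1, 8 from Dave, Erin.
Dave must be 7 (only option left). Remove 7 from Hank.
So Hank = 4.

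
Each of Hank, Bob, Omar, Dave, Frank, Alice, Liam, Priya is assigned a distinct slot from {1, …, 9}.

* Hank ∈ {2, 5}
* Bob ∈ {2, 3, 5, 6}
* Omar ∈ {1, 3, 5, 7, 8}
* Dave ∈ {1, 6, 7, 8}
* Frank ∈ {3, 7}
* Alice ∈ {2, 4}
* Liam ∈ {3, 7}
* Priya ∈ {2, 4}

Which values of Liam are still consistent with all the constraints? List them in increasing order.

Frank and Liam share exactly the 2 values {3, 7}; by pigeonhole those values go to them, so strike 3, 7 from Bob, Omar, Dave.
Alice and Priya share exactly the 2 values {2, 4}; by pigeonhole those values go to them, so strike 2, 4 from Hank, Bob.
Hank must be 5 (only option left). Remove 5 from Bob, Omar.
That leaves Bob = 6. Eliminate 6 elsewhere: Dave.
No further eliminations apply; Liam can still be any of 3, 7.

3, 7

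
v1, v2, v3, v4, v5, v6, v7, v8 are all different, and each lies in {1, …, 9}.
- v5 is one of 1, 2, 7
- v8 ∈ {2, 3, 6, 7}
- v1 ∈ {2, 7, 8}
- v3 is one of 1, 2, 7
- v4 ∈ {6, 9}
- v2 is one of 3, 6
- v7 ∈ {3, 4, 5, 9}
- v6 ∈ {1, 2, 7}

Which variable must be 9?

The 3 variables v3, v5, v6 are confined to {1, 2, 7}, which locks those values in; drop them from v1, v8.
v1 must be 8 (only option left).
v2 and v8 between them cover only {3, 6} — a naked pair. Remove those values from v4, v7.
So 9 goes to v4.

v4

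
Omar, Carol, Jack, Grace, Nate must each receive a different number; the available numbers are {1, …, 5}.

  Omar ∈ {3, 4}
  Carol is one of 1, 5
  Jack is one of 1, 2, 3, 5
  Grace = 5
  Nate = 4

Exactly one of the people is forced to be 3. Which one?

Omar

Grace has just one choice, so Grace = 5. Eliminate 5 elsewhere: Carol, Jack.
Nate's domain is down to {4}, so Nate = 4. Remove 4 from Omar.
So 3 goes to Omar.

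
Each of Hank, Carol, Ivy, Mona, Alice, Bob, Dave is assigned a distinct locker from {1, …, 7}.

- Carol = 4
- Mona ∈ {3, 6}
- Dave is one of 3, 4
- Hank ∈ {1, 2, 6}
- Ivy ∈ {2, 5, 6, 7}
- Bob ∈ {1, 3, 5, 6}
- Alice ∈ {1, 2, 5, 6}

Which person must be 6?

Carol's domain is down to {4}, so Carol = 4. Strike 4 from Dave.
That leaves Dave = 3. So Mona, Bob can't be 3.
So 6 goes to Mona.

Mona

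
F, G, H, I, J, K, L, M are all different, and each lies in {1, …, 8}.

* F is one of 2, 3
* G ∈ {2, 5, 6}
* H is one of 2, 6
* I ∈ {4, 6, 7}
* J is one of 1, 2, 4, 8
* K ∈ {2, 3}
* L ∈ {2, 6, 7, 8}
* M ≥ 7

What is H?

The 8 variables draw from only 8 values {1, 2, 3, 4, 5, 6, 7, 8}, so each is used; only J can be 1, hence J = 1.
The 7 still-open variables draw from only 7 values {2, 3, 4, 5, 6, 7, 8}, so each is used; only I can be 4, hence I = 4.
Among the 6 still-open variables, 5 fits only G (and all 6 values in {2, 3, 5, 6, 7, 8} must be used), so G = 5.
F and K between them cover only {2, 3} — a naked pair. Remove those values from H, L.
So H = 6.

6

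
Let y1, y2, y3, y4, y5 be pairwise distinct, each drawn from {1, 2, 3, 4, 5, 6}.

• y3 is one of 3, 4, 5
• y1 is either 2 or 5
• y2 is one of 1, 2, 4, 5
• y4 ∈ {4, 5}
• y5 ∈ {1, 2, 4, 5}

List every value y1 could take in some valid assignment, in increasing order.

Among the 5 variables, 3 fits only y3 (and all 5 values in {1, 2, 3, 4, 5} must be used), so y3 = 3.
No further eliminations apply; y1 can still be any of 2, 5.

2, 5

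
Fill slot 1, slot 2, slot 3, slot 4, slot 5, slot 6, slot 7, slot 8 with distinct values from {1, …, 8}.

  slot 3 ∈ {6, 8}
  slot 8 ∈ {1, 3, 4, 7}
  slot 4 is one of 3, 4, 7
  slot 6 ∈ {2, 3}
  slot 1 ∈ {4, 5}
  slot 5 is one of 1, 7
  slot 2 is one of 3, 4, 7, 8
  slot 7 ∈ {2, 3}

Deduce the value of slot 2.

8

Among the 8 variables, 5 fits only slot 1 (and all 8 values in {1, 2, 3, 4, 5, 6, 7, 8} must be used), so slot 1 = 5.
The 7 still-open variables draw from only 7 values {1, 2, 3, 4, 6, 7, 8}, so each is used; only slot 3 can be 6, hence slot 3 = 6.
The 6 still-open variables together cover exactly {1, 2, 3, 4, 7, 8} — 6 values for 6 variables — and 8 appears only in slot 2's list, so slot 2 = 8.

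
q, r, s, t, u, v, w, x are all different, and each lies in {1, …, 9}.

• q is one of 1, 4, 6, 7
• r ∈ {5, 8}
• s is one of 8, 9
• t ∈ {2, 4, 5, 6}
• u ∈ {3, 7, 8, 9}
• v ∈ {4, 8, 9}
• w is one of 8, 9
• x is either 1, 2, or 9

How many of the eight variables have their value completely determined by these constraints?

2

s and w share exactly the 2 values {8, 9}; by pigeonhole those values go to them, so strike 8, 9 from r, u, v, x.
r must be 5 (only option left). Eliminate 5 elsewhere: t.
v must be 4 (only option left). Remove 4 from q, t.
Determined: r=5, v=4. The other variables each still have more than one consistent value. That makes 2.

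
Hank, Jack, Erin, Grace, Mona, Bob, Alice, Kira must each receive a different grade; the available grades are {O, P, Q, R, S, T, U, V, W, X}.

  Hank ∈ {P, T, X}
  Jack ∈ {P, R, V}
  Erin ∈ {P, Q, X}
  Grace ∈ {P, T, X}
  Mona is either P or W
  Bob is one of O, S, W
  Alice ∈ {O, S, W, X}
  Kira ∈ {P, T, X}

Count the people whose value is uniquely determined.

Hank, Grace, Kira between them cover only {P, T, X} — a naked triple. Remove those values from Jack, Erin, Mona, Alice.
That leaves Erin = Q.
Mona must be W (only option left). So Bob, Alice can't be W.
Determined: Erin=Q, Mona=W. The other people each still have more than one consistent value. That makes 2.

2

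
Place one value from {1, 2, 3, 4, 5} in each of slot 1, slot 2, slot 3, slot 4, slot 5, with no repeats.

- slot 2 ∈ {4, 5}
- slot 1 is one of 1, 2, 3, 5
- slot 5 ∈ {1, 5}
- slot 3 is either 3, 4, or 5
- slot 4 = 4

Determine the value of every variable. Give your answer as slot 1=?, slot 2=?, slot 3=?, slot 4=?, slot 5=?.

slot 4 must be 4 (only option left). Strike 4 from slot 2, slot 3.
slot 2 has just one choice, so slot 2 = 5. So slot 1, slot 3, slot 5 can't be 5.
slot 3 must be 3 (only option left). So slot 1 can't be 3.
slot 5 must be 1 (only option left). Strike 1 from slot 1.
That leaves slot 1 = 2.

slot 1=2, slot 2=5, slot 3=3, slot 4=4, slot 5=1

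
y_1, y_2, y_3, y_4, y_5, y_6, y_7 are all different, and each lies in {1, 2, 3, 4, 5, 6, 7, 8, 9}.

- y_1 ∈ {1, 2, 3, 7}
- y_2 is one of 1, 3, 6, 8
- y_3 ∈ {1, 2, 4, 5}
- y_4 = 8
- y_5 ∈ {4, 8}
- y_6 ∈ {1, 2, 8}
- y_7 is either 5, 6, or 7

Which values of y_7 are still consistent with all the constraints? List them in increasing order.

y_4's domain is down to {8}, so y_4 = 8. Remove 8 from y_2, y_5, y_6.
y_5 has just one choice, so y_5 = 4. Eliminate 4 elsewhere: y_3.
No further eliminations apply; y_7 can still be any of 5, 6, 7.

5, 6, 7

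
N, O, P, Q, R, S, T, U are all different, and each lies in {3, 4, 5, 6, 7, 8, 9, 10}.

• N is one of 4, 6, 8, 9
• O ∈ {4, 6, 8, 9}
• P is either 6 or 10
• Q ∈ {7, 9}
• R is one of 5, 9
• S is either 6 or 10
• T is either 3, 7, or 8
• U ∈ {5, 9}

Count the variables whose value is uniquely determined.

2

Among the 8 variables, 3 fits only T (and all 8 values in {3, 4, 5, 6, 7, 8, 9, 10} must be used), so T = 3.
Among the 7 still-open variables, 7 fits only Q (and all 7 values in {4, 5, 6, 7, 8, 9, 10} must be used), so Q = 7.
P and S between them cover only {6, 10} — a naked pair. Remove those values from N, O.
The 2 variables R and U are confined to {5, 9}, which locks those values in; drop them from N, O.
Determined: Q=7, T=3. The other variables each still have more than one consistent value. That makes 2.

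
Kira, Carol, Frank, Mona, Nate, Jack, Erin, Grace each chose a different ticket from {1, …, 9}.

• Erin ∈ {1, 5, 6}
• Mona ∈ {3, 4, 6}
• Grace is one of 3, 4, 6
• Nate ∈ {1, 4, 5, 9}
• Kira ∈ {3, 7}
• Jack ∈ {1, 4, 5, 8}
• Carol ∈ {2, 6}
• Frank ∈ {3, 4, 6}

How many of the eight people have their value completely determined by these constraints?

Frank, Mona, Grace between them cover only {3, 4, 6} — a naked triple. Remove those values from Kira, Carol, Nate, Jack, Erin.
Kira must be 7 (only option left).
Carol's domain is down to {2}, so Carol = 2.
Determined: Kira=7, Carol=2. The other people each still have more than one consistent value. That makes 2.

2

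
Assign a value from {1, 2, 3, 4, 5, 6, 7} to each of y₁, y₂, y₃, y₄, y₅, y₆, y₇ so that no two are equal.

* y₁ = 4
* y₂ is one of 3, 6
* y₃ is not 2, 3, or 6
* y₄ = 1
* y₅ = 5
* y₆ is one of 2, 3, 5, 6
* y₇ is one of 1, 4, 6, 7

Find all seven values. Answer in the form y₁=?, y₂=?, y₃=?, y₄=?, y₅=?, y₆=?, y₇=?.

y₁ has just one choice, so y₁ = 4. Eliminate 4 elsewhere: y₃, y₇.
y₄ must be 1 (only option left). Eliminate 1 elsewhere: y₃, y₇.
That leaves y₅ = 5. Eliminate 5 elsewhere: y₃, y₆.
y₃ must be 7 (only option left). Strike 7 from y₇.
y₇'s domain is down to {6}, so y₇ = 6. So y₂, y₆ can't be 6.
y₂ must be 3 (only option left). Remove 3 from y₆.
That leaves y₆ = 2.

y₁=4, y₂=3, y₃=7, y₄=1, y₅=5, y₆=2, y₇=6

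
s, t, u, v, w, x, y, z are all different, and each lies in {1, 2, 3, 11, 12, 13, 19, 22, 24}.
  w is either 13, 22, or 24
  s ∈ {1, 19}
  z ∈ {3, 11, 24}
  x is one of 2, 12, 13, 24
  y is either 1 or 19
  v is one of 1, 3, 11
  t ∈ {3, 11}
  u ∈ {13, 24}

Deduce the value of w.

The 2 variables s and y are confined to {1, 19}, which locks those values in; drop them from v.
t and v between them cover only {3, 11} — a naked pair. Remove those values from z.
z has just one choice, so z = 24. So u, w, x can't be 24.
u's domain is down to {13}, so u = 13. Strike 13 from w, x.
So w = 22.

22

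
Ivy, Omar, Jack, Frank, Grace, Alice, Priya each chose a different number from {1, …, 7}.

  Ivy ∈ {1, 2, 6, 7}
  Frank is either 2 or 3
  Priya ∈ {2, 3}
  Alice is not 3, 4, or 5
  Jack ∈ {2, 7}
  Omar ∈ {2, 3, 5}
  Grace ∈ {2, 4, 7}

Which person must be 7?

Jack

The 7 variables draw from only 7 values {1, 2, 3, 4, 5, 6, 7}, so each is used; only Grace can be 4, hence Grace = 4.
Among the 6 still-open variables, 5 fits only Omar (and all 6 values in {1, 2, 3, 5, 6, 7} must be used), so Omar = 5.
Frank and Priya share exactly the 2 values {2, 3}; by pigeonhole those values go to them, so strike 2, 3 from Ivy, Jack, Alice.
So 7 goes to Jack.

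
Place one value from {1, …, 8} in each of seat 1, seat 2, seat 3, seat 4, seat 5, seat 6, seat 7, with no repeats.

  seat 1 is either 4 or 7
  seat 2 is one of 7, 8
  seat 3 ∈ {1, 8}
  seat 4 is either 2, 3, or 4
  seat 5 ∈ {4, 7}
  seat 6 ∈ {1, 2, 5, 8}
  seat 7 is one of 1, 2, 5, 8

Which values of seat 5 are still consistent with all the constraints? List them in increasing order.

4, 7

The 7 variables together cover exactly {1, 2, 3, 4, 5, 7, 8} — 7 values for 7 variables — and 3 appears only in seat 4's list, so seat 4 = 3.
seat 1 and seat 5 between them cover only {4, 7} — a naked pair. Remove those values from seat 2.
seat 2's domain is down to {8}, so seat 2 = 8. Remove 8 from seat 3, seat 6, seat 7.
seat 3's domain is down to {1}, so seat 3 = 1. Eliminate 1 elsewhere: seat 6, seat 7.
No further eliminations apply; seat 5 can still be any of 4, 7.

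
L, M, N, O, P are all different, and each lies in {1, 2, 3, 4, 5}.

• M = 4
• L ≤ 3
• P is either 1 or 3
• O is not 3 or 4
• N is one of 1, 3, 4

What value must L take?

M's domain is down to {4}, so M = 4. Remove 4 from N.
Among the 4 still-open variables, 5 fits only O (and all 4 values in {1, 2, 3, 5} must be used), so O = 5.
The 3 still-open variables together cover exactly {1, 2, 3} — 3 values for 3 variables — and 2 appears only in L's list, so L = 2.

2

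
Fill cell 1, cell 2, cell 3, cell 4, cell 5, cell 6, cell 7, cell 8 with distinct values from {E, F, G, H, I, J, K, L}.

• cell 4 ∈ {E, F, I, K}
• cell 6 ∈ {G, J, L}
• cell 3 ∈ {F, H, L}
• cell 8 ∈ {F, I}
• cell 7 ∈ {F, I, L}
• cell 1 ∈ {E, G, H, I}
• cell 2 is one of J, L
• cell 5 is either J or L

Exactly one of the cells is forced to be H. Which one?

cell 3

Among the 8 variables, K fits only cell 4 (and all 8 values in {E, F, G, H, I, J, K, L} must be used), so cell 4 = K.
The 7 still-open variables draw from only 7 values {E, F, G, H, I, J, L}, so each is used; only cell 1 can be E, hence cell 1 = E.
The 6 still-open variables together cover exactly {F, G, H, I, J, L} — 6 values for 6 variables — and G appears only in cell 6's list, so cell 6 = G.
The 5 still-open variables together cover exactly {F, H, I, J, L} — 5 values for 5 variables — and H appears only in cell 3's list, so cell 3 = H.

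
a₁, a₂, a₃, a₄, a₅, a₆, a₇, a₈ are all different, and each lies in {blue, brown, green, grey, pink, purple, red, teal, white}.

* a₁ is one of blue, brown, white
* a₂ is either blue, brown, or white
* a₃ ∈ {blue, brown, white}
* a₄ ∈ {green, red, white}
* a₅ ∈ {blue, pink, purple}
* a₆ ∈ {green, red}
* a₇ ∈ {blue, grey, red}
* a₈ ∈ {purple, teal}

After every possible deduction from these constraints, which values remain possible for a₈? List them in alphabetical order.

The 3 variables a₁, a₂, a₃ are confined to {blue, brown, white}, which locks those values in; drop them from a₄, a₅, a₇.
a₄ and a₆ between them cover only {green, red} — a naked pair. Remove those values from a₇.
a₇ has just one choice, so a₇ = grey.
No further eliminations apply; a₈ can still be any of purple, teal.

purple, teal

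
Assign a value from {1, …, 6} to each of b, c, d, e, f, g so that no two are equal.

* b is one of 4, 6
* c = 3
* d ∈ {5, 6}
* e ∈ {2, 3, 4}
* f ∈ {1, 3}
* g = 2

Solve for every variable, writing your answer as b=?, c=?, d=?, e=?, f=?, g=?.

c has just one choice, so c = 3. Eliminate 3 elsewhere: e, f.
That leaves f = 1.
g has just one choice, so g = 2. Eliminate 2 elsewhere: e.
e's domain is down to {4}, so e = 4. Remove 4 from b.
b's domain is down to {6}, so b = 6. Remove 6 from d.
d's domain is down to {5}, so d = 5.

b=6, c=3, d=5, e=4, f=1, g=2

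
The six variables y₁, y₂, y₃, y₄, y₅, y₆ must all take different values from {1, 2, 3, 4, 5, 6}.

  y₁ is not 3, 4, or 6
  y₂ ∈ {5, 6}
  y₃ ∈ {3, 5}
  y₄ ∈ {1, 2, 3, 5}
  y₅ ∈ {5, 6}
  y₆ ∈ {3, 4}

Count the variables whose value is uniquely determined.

The 6 variables draw from only 6 values {1, 2, 3, 4, 5, 6}, so each is used; only y₆ can be 4, hence y₆ = 4.
y₂ and y₅ between them cover only {5, 6} — a naked pair. Remove those values from y₁, y₃, y₄.
y₃ has just one choice, so y₃ = 3. Remove 3 from y₄.
Determined: y₃=3, y₆=4. The other variables each still have more than one consistent value. That makes 2.

2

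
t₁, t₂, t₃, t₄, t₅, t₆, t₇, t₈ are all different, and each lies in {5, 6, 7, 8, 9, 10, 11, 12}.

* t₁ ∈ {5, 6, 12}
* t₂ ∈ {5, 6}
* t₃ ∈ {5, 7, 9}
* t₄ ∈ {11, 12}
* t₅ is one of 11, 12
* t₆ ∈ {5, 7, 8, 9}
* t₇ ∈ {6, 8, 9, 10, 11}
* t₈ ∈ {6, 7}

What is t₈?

The 8 variables together cover exactly {5, 6, 7, 8, 9, 10, 11, 12} — 8 values for 8 variables — and 10 appears only in t₇'s list, so t₇ = 10.
Among the 7 still-open variables, 8 fits only t₆ (and all 7 values in {5, 6, 7, 8, 9, 11, 12} must be used), so t₆ = 8.
The 6 still-open variables draw from only 6 values {5, 6, 7, 9, 11, 12}, so each is used; only t₃ can be 9, hence t₃ = 9.
The 5 still-open variables draw from only 5 values {5, 6, 7, 11, 12}, so each is used; only t₈ can be 7, hence t₈ = 7.

7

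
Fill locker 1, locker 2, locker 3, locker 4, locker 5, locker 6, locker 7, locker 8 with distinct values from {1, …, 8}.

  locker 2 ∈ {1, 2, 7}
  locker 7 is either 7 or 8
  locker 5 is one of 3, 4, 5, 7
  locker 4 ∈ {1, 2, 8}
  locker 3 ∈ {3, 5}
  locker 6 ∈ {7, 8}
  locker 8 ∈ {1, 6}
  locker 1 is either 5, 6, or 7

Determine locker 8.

6

The 8 variables together cover exactly {1, 2, 3, 4, 5, 6, 7, 8} — 8 values for 8 variables — and 4 appears only in locker 5's list, so locker 5 = 4.
Among the 7 still-open variables, 3 fits only locker 3 (and all 7 values in {1, 2, 3, 5, 6, 7, 8} must be used), so locker 3 = 3.
Among the 6 still-open variables, 5 fits only locker 1 (and all 6 values in {1, 2, 5, 6, 7, 8} must be used), so locker 1 = 5.
The 5 still-open variables together cover exactly {1, 2, 6, 7, 8} — 5 values for 5 variables — and 6 appears only in locker 8's list, so locker 8 = 6.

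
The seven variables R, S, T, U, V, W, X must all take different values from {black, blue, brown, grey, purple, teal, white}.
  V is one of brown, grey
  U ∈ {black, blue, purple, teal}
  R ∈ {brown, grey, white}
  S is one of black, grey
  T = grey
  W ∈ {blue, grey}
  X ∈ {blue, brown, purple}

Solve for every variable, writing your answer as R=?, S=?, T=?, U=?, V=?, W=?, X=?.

T must be grey (only option left). Strike grey from R, S, V, W.
V has just one choice, so V = brown. Eliminate brown elsewhere: R, X.
W's domain is down to {blue}, so W = blue. Strike blue from U, X.
X must be purple (only option left). So U can't be purple.
R must be white (only option left).
That leaves S = black. Eliminate black elsewhere: U.
U must be teal (only option left).

R=white, S=black, T=grey, U=teal, V=brown, W=blue, X=purple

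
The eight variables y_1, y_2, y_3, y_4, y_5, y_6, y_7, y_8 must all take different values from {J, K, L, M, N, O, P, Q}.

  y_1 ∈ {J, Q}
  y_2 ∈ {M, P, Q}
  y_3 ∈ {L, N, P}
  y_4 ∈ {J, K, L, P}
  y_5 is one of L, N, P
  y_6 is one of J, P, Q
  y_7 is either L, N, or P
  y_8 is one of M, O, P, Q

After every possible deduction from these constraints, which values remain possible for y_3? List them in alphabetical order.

L, N, P

The 8 variables together cover exactly {J, K, L, M, N, O, P, Q} — 8 values for 8 variables — and K appears only in y_4's list, so y_4 = K.
Among the 7 still-open variables, O fits only y_8 (and all 7 values in {J, L, M, N, O, P, Q} must be used), so y_8 = O.
Among the 6 still-open variables, M fits only y_2 (and all 6 values in {J, L, M, N, P, Q} must be used), so y_2 = M.
y_3, y_5, y_7 between them cover only {L, N, P} — a naked triple. Remove those values from y_6.
No further eliminations apply; y_3 can still be any of L, N, P.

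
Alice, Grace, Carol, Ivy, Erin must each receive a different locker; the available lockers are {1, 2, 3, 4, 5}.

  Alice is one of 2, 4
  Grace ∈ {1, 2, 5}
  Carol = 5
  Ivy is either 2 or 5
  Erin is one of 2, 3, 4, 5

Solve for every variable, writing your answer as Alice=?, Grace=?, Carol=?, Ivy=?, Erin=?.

Carol has just one choice, so Carol = 5. Strike 5 from Grace, Ivy, Erin.
That leaves Ivy = 2. So Alice, Grace, Erin can't be 2.
Alice has just one choice, so Alice = 4. Remove 4 from Erin.
Grace has just one choice, so Grace = 1.
Erin has just one choice, so Erin = 3.

Alice=4, Grace=1, Carol=5, Ivy=2, Erin=3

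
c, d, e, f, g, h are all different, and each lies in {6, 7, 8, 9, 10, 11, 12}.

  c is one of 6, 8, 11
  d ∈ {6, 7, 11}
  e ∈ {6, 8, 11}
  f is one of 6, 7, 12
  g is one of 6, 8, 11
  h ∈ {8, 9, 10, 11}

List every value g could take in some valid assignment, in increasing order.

c, e, g share exactly the 3 values {6, 8, 11}; by pigeonhole those values go to them, so strike 6, 8, 11 from d, f, h.
d's domain is down to {7}, so d = 7. Remove 7 from f.
That leaves f = 12.
No further eliminations apply; g can still be any of 6, 8, 11.

6, 8, 11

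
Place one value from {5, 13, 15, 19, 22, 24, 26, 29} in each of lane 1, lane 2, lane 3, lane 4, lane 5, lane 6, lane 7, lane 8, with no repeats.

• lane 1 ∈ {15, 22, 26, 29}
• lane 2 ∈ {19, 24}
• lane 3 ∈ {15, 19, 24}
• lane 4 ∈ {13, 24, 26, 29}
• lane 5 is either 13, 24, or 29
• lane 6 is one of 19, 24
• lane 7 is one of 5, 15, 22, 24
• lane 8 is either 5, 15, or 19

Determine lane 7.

22

The 2 variables lane 2 and lane 6 are confined to {19, 24}, which locks those values in; drop them from lane 3, lane 4, lane 5, lane 7, lane 8.
That leaves lane 3 = 15. Remove 15 from lane 1, lane 7, lane 8.
That leaves lane 8 = 5. Remove 5 from lane 7.
So lane 7 = 22.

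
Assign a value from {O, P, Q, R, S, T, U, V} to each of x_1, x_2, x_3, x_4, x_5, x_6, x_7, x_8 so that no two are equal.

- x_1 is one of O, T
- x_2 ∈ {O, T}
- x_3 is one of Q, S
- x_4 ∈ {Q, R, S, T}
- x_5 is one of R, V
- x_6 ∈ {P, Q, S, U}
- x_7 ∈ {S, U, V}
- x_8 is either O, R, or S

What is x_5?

V

Among the 8 variables, P fits only x_6 (and all 8 values in {O, P, Q, R, S, T, U, V} must be used), so x_6 = P.
The 7 still-open variables together cover exactly {O, Q, R, S, T, U, V} — 7 values for 7 variables — and U appears only in x_7's list, so x_7 = U.
The 6 still-open variables together cover exactly {O, Q, R, S, T, V} — 6 values for 6 variables — and V appears only in x_5's list, so x_5 = V.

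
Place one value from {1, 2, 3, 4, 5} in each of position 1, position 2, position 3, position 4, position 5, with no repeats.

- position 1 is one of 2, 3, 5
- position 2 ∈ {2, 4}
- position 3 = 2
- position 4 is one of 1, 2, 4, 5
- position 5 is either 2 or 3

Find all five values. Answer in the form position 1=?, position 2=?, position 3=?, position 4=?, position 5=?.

position 3 must be 2 (only option left). Strike 2 from position 1, position 2, position 4, position 5.
position 5 must be 3 (only option left). Strike 3 from position 1.
position 1's domain is down to {5}, so position 1 = 5. So position 4 can't be 5.
position 2's domain is down to {4}, so position 2 = 4. Remove 4 from position 4.
position 4's domain is down to {1}, so position 4 = 1.

position 1=5, position 2=4, position 3=2, position 4=1, position 5=3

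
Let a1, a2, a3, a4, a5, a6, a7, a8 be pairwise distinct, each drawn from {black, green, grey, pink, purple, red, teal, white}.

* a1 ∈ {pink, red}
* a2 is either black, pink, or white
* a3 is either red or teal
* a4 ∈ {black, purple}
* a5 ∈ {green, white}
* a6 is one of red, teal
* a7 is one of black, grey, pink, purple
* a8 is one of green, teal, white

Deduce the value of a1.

Among the 8 variables, grey fits only a7 (and all 8 values in {black, green, grey, pink, purple, red, teal, white} must be used), so a7 = grey.
Among the 7 still-open variables, purple fits only a4 (and all 7 values in {black, green, pink, purple, red, teal, white} must be used), so a4 = purple.
Among the 6 still-open variables, black fits only a2 (and all 6 values in {black, green, pink, red, teal, white} must be used), so a2 = black.
The 5 still-open variables draw from only 5 values {green, pink, red, teal, white}, so each is used; only a1 can be pink, hence a1 = pink.

pink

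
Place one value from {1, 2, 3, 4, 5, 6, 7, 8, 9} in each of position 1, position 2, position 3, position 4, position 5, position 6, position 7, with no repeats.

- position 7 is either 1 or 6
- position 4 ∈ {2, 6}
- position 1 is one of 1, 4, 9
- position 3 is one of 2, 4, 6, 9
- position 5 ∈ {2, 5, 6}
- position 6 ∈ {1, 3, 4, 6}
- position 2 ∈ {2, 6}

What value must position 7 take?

The 7 variables together cover exactly {1, 2, 3, 4, 5, 6, 9} — 7 values for 7 variables — and 3 appears only in position 6's list, so position 6 = 3.
The 6 still-open variables together cover exactly {1, 2, 4, 5, 6, 9} — 6 values for 6 variables — and 5 appears only in position 5's list, so position 5 = 5.
position 2 and position 4 share exactly the 2 values {2, 6}; by pigeonhole those values go to them, so strike 2, 6 from position 3, position 7.
So position 7 = 1.

1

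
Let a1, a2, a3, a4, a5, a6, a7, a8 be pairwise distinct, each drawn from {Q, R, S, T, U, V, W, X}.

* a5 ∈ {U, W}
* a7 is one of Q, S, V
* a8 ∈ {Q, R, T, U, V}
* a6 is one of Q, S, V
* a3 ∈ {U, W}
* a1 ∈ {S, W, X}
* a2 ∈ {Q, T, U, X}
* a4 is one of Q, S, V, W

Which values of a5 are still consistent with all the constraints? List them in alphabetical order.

The 8 variables draw from only 8 values {Q, R, S, T, U, V, W, X}, so each is used; only a8 can be R, hence a8 = R.
The 7 still-open variables together cover exactly {Q, S, T, U, V, W, X} — 7 values for 7 variables — and T appears only in a2's list, so a2 = T.
Among the 6 still-open variables, X fits only a1 (and all 6 values in {Q, S, U, V, W, X} must be used), so a1 = X.
a3 and a5 between them cover only {U, W} — a naked pair. Remove those values from a4.
No further eliminations apply; a5 can still be any of U, W.

U, W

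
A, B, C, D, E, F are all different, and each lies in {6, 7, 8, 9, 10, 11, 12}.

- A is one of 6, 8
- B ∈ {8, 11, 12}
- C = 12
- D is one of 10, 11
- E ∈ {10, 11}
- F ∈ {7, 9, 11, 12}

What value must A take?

6

C's domain is down to {12}, so C = 12. Remove 12 from B, F.
The 2 variables D and E are confined to {10, 11}, which locks those values in; drop them from B, F.
B must be 8 (only option left). So A can't be 8.
So A = 6.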